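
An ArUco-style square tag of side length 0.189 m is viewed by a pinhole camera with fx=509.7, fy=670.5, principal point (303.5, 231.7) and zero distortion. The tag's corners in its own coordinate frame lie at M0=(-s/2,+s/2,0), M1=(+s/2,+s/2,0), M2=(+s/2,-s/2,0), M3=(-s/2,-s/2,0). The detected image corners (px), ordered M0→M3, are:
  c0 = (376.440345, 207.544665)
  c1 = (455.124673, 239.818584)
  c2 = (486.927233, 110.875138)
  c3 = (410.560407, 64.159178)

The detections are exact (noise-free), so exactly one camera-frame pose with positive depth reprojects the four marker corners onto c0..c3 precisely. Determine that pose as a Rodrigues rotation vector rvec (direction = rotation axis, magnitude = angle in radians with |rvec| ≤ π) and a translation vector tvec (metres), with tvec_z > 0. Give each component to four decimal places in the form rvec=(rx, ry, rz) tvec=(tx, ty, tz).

rvec=(0.1373, -0.4943, 0.2725) tvec=(0.2301, -0.0999, 0.8978)

Intrinsics K: fx=509.7, fy=670.5, cx=303.5, cy=231.7
Marker side s = 0.189 m; corners in marker frame (Z=0):
  M0 = (-0.0945, +0.0945, 0)
  M1 = (+0.0945, +0.0945, 0)
  M2 = (+0.0945, -0.0945, 0)
  M3 = (-0.0945, -0.0945, 0)
Detected image corners:
  c0 = (376.440345, 207.544665) px
  c1 = (455.124673, 239.818584) px
  c2 = (486.927233, 110.875138) px
  c3 = (410.560407, 64.159178) px
Planar DLT: solve 8×8 A·h = b for H (H[2,2]=1):
  H  [+643.83048 -143.13542 +434.13123]
  H  [+292.79740 +729.63663 +157.06853]
  H  [+0.54041 +0.07160 +1.00000]
B = K⁻¹H; ‖b₁‖=1.113862, ‖b₂‖=1.113862; λ = 2/(‖b₁‖+‖b₂‖) = 0.897777, sign → tz>0 ⇒ λ=+0.897777
r₁ = λ·B[:,0] = (+0.84514,+0.22439,+0.48517); r₂ = λ·B[:,1] = (-0.29039,+0.95475,+0.06428)
r₃ = r₁×r₂ = (-0.44879,-0.19522,+0.87205); SVD([r₁ r₂ r₃]) → R = UVᵀ:
  R  [+0.84514 -0.29039 -0.44879]
  R  [+0.22439 +0.95475 -0.19522]
  R  [+0.48517 +0.06428 +0.87205]
t = (+0.23009, -0.09993, +0.89778) m
tr R = 2.671938; θ = arccos((tr R − 1)/2) = 0.580900 rad = 33.283°
axis k = ((R−Rᵀ)₃₂, (R−Rᵀ)₁₃, (R−Rᵀ)₂₁) / (2 sinθ) = (+0.236432, -0.850949, +0.469026)
rvec = θ·k = (+0.137343, -0.494316, +0.272457)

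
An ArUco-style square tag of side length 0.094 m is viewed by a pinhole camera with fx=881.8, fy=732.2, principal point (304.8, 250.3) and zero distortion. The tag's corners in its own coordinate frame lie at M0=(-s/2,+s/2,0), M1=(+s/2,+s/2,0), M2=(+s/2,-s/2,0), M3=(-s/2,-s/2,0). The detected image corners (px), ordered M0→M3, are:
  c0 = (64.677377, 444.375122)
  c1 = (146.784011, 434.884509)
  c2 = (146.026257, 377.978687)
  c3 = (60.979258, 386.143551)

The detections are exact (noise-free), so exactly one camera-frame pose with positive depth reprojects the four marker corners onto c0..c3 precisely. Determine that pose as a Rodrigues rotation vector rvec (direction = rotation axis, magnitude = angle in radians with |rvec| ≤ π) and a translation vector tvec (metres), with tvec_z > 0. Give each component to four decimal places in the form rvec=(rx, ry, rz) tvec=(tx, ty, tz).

rvec=(0.3858, -0.3183, -0.0031) tvec=(-0.2289, 0.2224, 1.0115)

Intrinsics K: fx=881.8, fy=732.2, cx=304.8, cy=250.3
Marker side s = 0.094 m; corners in marker frame (Z=0):
  M0 = (-0.0470, +0.0470, 0)
  M1 = (+0.0470, +0.0470, 0)
  M2 = (+0.0470, -0.0470, 0)
  M3 = (-0.0470, -0.0470, 0)
Detected image corners:
  c0 = (64.677377, 444.375122) px
  c1 = (146.784011, 434.884509) px
  c2 = (146.026257, 377.978687) px
  c3 = (60.979258, 386.143551) px
Planar DLT: solve 8×8 A·h = b for H (H[2,2]=1):
  H  [+920.35119 +61.79536 +105.22738]
  H  [+29.69268 +762.80295 +411.27847]
  H  [+0.30115 +0.36624 +1.00000]
B = K⁻¹H; ‖b₁‖=0.988675, ‖b₂‖=0.988675; λ = 2/(‖b₁‖+‖b₂‖) = 1.011455, sign → tz>0 ⇒ λ=+1.011455
r₁ = λ·B[:,0] = (+0.95039,-0.06311,+0.30460); r₂ = λ·B[:,1] = (-0.05716,+0.92710,+0.37044)
r₃ = r₁×r₂ = (-0.30577,-0.36947,+0.87749); SVD([r₁ r₂ r₃]) → R = UVᵀ:
  R  [+0.95039 -0.05716 -0.30577]
  R  [-0.06311 +0.92710 -0.36947]
  R  [+0.30460 +0.37044 +0.87749]
t = (-0.22892, +0.22237, +1.01145) m
tr R = 2.754976; θ = arccos((tr R − 1)/2) = 0.500197 rad = 28.659°
axis k = ((R−Rᵀ)₃₂, (R−Rᵀ)₁₃, (R−Rᵀ)₂₁) / (2 sinθ) = (+0.771388, -0.636335, -0.006199)
rvec = θ·k = (+0.385846, -0.318293, -0.003101)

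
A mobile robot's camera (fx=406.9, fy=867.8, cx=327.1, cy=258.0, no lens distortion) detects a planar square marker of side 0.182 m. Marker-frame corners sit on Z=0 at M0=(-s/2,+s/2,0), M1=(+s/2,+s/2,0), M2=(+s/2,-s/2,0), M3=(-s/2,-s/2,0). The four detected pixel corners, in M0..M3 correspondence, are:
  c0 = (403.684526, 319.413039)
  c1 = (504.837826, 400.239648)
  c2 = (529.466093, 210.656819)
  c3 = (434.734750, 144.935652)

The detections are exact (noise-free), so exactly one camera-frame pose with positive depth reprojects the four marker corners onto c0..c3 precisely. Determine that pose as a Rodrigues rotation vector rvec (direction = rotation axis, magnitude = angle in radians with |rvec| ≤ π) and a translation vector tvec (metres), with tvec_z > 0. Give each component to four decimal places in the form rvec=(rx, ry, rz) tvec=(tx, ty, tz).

Intrinsics K: fx=406.9, fy=867.8, cx=327.1, cy=258.0
Marker side s = 0.182 m; corners in marker frame (Z=0):
  M0 = (-0.0910, +0.0910, 0)
  M1 = (+0.0910, +0.0910, 0)
  M2 = (+0.0910, -0.0910, 0)
  M3 = (-0.0910, -0.0910, 0)
Detected image corners:
  c0 = (403.684526, 319.413039) px
  c1 = (504.837826, 400.239648) px
  c2 = (529.466093, 210.656819) px
  c3 = (434.734750, 144.935652) px
Planar DLT: solve 8×8 A·h = b for H (H[2,2]=1):
  H  [+406.81313 -359.21059 +467.49424]
  H  [+325.94353 +880.94954 +264.24038]
  H  [-0.27901 -0.43957 +1.00000]
B = K⁻¹H; ‖b₁‖=1.336590, ‖b₂‖=1.336590; λ = 2/(‖b₁‖+‖b₂‖) = 0.748173, sign → tz>0 ⇒ λ=+0.748173
r₁ = λ·B[:,0] = (+0.91582,+0.34307,-0.20875); r₂ = λ·B[:,1] = (-0.39611,+0.85729,-0.32888)
r₃ = r₁×r₂ = (+0.06613,+0.38388,+0.92101); SVD([r₁ r₂ r₃]) → R = UVᵀ:
  R  [+0.91582 -0.39611 +0.06613]
  R  [+0.34307 +0.85729 +0.38388]
  R  [-0.20875 -0.32888 +0.92101]
t = (+0.25814, +0.00538, +0.74817) m
tr R = 2.694119; θ = arccos((tr R − 1)/2) = 0.560368 rad = 32.107°
axis k = ((R−Rᵀ)₃₂, (R−Rᵀ)₁₃, (R−Rᵀ)₂₁) / (2 sinθ) = (-0.670515, +0.258582, +0.695374)
rvec = θ·k = (-0.375735, +0.144901, +0.389665)

rvec=(-0.3757, 0.1449, 0.3897) tvec=(0.2581, 0.0054, 0.7482)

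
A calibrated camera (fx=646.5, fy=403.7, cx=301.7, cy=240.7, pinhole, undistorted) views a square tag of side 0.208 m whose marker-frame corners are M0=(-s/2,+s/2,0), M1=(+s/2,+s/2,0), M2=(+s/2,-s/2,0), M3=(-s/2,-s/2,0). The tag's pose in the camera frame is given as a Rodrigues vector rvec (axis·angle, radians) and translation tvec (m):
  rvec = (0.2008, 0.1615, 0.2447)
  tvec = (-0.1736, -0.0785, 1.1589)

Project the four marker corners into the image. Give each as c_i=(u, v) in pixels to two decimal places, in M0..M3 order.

c0=(141.37, 238.59) c1=(247.83, 256.93) c2=(272.46, 186.48) c3=(161.24, 169.13)

Intrinsics K: fx=646.5, fy=403.7, cx=301.7, cy=240.7
Marker side s = 0.208 m; corners in marker frame (Z=0):
  M0 = (-0.1040, +0.1040, 0)
  M1 = (+0.1040, +0.1040, 0)
  M2 = (+0.1040, -0.1040, 0)
  M3 = (-0.1040, -0.1040, 0)
rvec = (0.2008, 0.1615, 0.2447), |rvec| = θ = 0.35536 rad = 20.361°
Rodrigues: sinθ=0.34793, 1−cosθ=0.06248; R = I + sinθ·[k]× + (1−cosθ)·[k]×²:
    [+0.95747 -0.22354 +0.18243]
    [+0.25563 +0.95043 -0.17705]
    [-0.13381 +0.21615 +0.96715]
t = (-0.1736, -0.0785, 1.1589) m
M0: Pc = R·M0+t = (-0.29642, -0.00624, +1.19530); u = 646.5·(-0.29642)/1.19530 + 301.7 = 141.3727, v = 403.7·(-0.00624)/1.19530 + 240.7 = 238.5922
M1: Pc = R·M1+t = (-0.09727, +0.04693, +1.16746); u = 646.5·(-0.09727)/1.16746 + 301.7 = 247.8348, v = 403.7·(+0.04693)/1.16746 + 240.7 = 256.9279
M2: Pc = R·M2+t = (-0.05078, -0.15076, +1.12250); u = 646.5·(-0.05078)/1.12250 + 301.7 = 272.4563, v = 403.7·(-0.15076)/1.12250 + 240.7 = 186.4806
M3: Pc = R·M3+t = (-0.24993, -0.20393, +1.15034); u = 646.5·(-0.24993)/1.15034 + 301.7 = 161.2375, v = 403.7·(-0.20393)/1.15034 + 240.7 = 169.1328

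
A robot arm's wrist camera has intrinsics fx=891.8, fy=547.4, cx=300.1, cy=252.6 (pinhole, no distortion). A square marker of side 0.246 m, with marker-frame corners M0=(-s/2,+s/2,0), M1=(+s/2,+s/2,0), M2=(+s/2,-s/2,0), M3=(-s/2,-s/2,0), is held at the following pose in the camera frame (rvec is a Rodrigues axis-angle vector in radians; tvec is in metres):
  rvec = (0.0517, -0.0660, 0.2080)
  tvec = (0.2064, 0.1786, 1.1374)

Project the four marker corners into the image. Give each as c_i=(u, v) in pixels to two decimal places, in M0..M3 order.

Intrinsics K: fx=891.8, fy=547.4, cx=300.1, cy=252.6
Marker side s = 0.246 m; corners in marker frame (Z=0):
  M0 = (-0.1230, +0.1230, 0)
  M1 = (+0.1230, +0.1230, 0)
  M2 = (+0.1230, -0.1230, 0)
  M3 = (-0.1230, -0.1230, 0)
rvec = (0.0517, -0.0660, 0.2080), |rvec| = θ = 0.22426 rad = 12.849°
Rodrigues: sinθ=0.22239, 1−cosθ=0.02504; R = I + sinθ·[k]× + (1−cosθ)·[k]×²:
    [+0.97629 -0.20796 -0.06009]
    [+0.20456 +0.97713 -0.05810]
    [+0.07080 +0.04443 +0.99650]
t = (0.2064, 0.1786, 1.1374) m
M0: Pc = R·M0+t = (+0.06074, +0.27363, +1.13416); u = 891.8·(+0.06074)/1.13416 + 300.1 = 347.8584, v = 547.4·(+0.27363)/1.13416 + 252.6 = 384.6652
M1: Pc = R·M1+t = (+0.30090, +0.32395, +1.15157); u = 891.8·(+0.30090)/1.15157 + 300.1 = 533.1260, v = 547.4·(+0.32395)/1.15157 + 252.6 = 406.5884
M2: Pc = R·M2+t = (+0.35206, +0.08357, +1.14064); u = 891.8·(+0.35206)/1.14064 + 300.1 = 575.3565, v = 547.4·(+0.08357)/1.14064 + 252.6 = 292.7077
M3: Pc = R·M3+t = (+0.11190, +0.03325, +1.12323); u = 891.8·(+0.11190)/1.12323 + 300.1 = 388.9408, v = 547.4·(+0.03325)/1.12323 + 252.6 = 268.8053

c0=(347.86, 384.67) c1=(533.13, 406.59) c2=(575.36, 292.71) c3=(388.94, 268.81)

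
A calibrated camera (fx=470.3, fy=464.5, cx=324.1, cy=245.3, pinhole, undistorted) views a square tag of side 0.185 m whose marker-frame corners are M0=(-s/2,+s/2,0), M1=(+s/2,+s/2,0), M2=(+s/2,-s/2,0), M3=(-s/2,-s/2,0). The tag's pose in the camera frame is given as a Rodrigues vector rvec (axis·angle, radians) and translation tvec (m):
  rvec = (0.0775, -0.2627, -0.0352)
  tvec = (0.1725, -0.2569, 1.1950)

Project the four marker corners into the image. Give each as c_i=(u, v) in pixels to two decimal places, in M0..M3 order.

c0=(358.22, 182.01) c1=(425.36, 181.33) c2=(424.85, 109.86) c3=(356.82, 107.62)

Intrinsics K: fx=470.3, fy=464.5, cx=324.1, cy=245.3
Marker side s = 0.185 m; corners in marker frame (Z=0):
  M0 = (-0.0925, +0.0925, 0)
  M1 = (+0.0925, +0.0925, 0)
  M2 = (+0.0925, -0.0925, 0)
  M3 = (-0.0925, -0.0925, 0)
rvec = (0.0775, -0.2627, -0.0352), |rvec| = θ = 0.27615 rad = 15.822°
Rodrigues: sinθ=0.27265, 1−cosθ=0.03789; R = I + sinθ·[k]× + (1−cosθ)·[k]×²:
    [+0.96510 +0.02464 -0.26073]
    [-0.04487 +0.99640 -0.07192]
    [+0.25802 +0.08111 +0.96273]
t = (0.1725, -0.2569, 1.1950) m
M0: Pc = R·M0+t = (+0.08551, -0.16058, +1.17864); u = 470.3·(+0.08551)/1.17864 + 324.1 = 358.2193, v = 464.5·(-0.16058)/1.17864 + 245.3 = 182.0145
M1: Pc = R·M1+t = (+0.26405, -0.16888, +1.22637); u = 470.3·(+0.26405)/1.22637 + 324.1 = 425.3607, v = 464.5·(-0.16888)/1.22637 + 245.3 = 181.3337
M2: Pc = R·M2+t = (+0.25949, -0.35322, +1.21136); u = 470.3·(+0.25949)/1.21136 + 324.1 = 424.8454, v = 464.5·(-0.35322)/1.21136 + 245.3 = 109.8580
M3: Pc = R·M3+t = (+0.08095, -0.34492, +1.16363); u = 470.3·(+0.08095)/1.16363 + 324.1 = 356.8170, v = 464.5·(-0.34492)/1.16363 + 245.3 = 107.6156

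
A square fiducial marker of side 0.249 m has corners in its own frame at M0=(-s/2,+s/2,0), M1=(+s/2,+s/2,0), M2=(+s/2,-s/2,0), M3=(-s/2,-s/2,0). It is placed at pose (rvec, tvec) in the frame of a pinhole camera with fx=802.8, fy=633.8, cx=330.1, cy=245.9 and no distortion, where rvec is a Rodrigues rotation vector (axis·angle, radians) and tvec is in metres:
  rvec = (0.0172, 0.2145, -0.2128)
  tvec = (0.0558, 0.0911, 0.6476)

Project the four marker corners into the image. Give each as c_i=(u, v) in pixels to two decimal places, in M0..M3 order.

c0=(286.30, 470.51) c1=(590.18, 436.87) c2=(521.63, 188.36) c3=(223.77, 241.47)

Intrinsics K: fx=802.8, fy=633.8, cx=330.1, cy=245.9
Marker side s = 0.249 m; corners in marker frame (Z=0):
  M0 = (-0.1245, +0.1245, 0)
  M1 = (+0.1245, +0.1245, 0)
  M2 = (+0.1245, -0.1245, 0)
  M3 = (-0.1245, -0.1245, 0)
rvec = (0.0172, 0.2145, -0.2128), |rvec| = θ = 0.30264 rad = 17.340°
Rodrigues: sinθ=0.29804, 1−cosθ=0.04545; R = I + sinθ·[k]× + (1−cosθ)·[k]×²:
    [+0.95470 +0.21140 +0.20942]
    [-0.20774 +0.97738 -0.03959]
    [-0.21306 -0.00571 +0.97702]
t = (0.0558, 0.0911, 0.6476) m
M0: Pc = R·M0+t = (-0.03674, +0.23865, +0.67341); u = 802.8·(-0.03674)/0.67341 + 330.1 = 286.2995, v = 633.8·(+0.23865)/0.67341 + 245.9 = 470.5086
M1: Pc = R·M1+t = (+0.20098, +0.18692, +0.62036); u = 802.8·(+0.20098)/0.62036 + 330.1 = 590.1831, v = 633.8·(+0.18692)/0.62036 + 245.9 = 436.8697
M2: Pc = R·M2+t = (+0.14834, -0.05645, +0.62179); u = 802.8·(+0.14834)/0.62179 + 330.1 = 521.6265, v = 633.8·(-0.05645)/0.62179 + 245.9 = 188.3619
M3: Pc = R·M3+t = (-0.08938, -0.00472, +0.67484); u = 802.8·(-0.08938)/0.67484 + 330.1 = 223.7727, v = 633.8·(-0.00472)/0.67484 + 245.9 = 241.4659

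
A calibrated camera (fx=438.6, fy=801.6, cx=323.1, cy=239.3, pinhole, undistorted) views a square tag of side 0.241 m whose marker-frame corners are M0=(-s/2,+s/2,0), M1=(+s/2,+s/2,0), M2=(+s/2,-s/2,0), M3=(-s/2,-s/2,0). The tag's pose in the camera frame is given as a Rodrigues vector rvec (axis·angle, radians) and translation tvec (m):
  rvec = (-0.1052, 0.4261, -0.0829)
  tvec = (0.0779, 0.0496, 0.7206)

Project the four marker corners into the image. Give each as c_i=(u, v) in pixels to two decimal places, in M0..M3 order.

c0=(308.92, 431.75) c1=(452.75, 430.48) c2=(438.36, 143.28) c3=(301.60, 180.50)

Intrinsics K: fx=438.6, fy=801.6, cx=323.1, cy=239.3
Marker side s = 0.241 m; corners in marker frame (Z=0):
  M0 = (-0.1205, +0.1205, 0)
  M1 = (+0.1205, +0.1205, 0)
  M2 = (+0.1205, -0.1205, 0)
  M3 = (-0.1205, -0.1205, 0)
rvec = (-0.1052, 0.4261, -0.0829), |rvec| = θ = 0.44665 rad = 25.591°
Rodrigues: sinθ=0.43195, 1−cosθ=0.09810; R = I + sinθ·[k]× + (1−cosθ)·[k]×²:
    [+0.90734 +0.05813 +0.41636]
    [-0.10221 +0.99118 +0.08437]
    [-0.40778 -0.11911 +0.90528]
t = (0.0779, 0.0496, 0.7206) m
M0: Pc = R·M0+t = (-0.02443, +0.18135, +0.75539); u = 438.6·(-0.02443)/0.75539 + 323.1 = 308.9152, v = 801.6·(+0.18135)/0.75539 + 239.3 = 431.7489
M1: Pc = R·M1+t = (+0.19424, +0.15672, +0.65711); u = 438.6·(+0.19424)/0.65711 + 323.1 = 452.7483, v = 801.6·(+0.15672)/0.65711 + 239.3 = 430.4811
M2: Pc = R·M2+t = (+0.18023, -0.08215, +0.68581); u = 438.6·(+0.18023)/0.68581 + 323.1 = 438.3627, v = 801.6·(-0.08215)/0.68581 + 239.3 = 143.2763
M3: Pc = R·M3+t = (-0.03844, -0.05752, +0.78409); u = 438.6·(-0.03844)/0.78409 + 323.1 = 301.5983, v = 801.6·(-0.05752)/0.78409 + 239.3 = 180.4953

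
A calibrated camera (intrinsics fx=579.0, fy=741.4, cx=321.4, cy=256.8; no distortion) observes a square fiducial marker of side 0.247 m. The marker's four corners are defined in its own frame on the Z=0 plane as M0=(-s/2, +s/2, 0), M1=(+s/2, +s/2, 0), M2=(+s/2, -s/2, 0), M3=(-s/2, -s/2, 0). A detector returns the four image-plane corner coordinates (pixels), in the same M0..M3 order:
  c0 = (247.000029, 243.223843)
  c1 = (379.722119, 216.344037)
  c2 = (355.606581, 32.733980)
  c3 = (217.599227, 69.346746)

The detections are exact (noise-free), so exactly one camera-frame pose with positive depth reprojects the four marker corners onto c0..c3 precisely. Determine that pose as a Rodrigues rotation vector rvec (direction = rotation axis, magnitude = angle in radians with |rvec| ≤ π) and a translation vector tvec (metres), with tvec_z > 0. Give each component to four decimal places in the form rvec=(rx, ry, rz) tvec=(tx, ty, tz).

rvec=(0.2168, 0.1744, -0.1679) tvec=(-0.0399, -0.1565, 1.0189)

Intrinsics K: fx=579.0, fy=741.4, cx=321.4, cy=256.8
Marker side s = 0.247 m; corners in marker frame (Z=0):
  M0 = (-0.1235, +0.1235, 0)
  M1 = (+0.1235, +0.1235, 0)
  M2 = (+0.1235, -0.1235, 0)
  M3 = (-0.1235, -0.1235, 0)
Detected image corners:
  c0 = (247.000029, 243.223843) px
  c1 = (379.722119, 216.344037) px
  c2 = (355.606581, 32.733980) px
  c3 = (217.599227, 69.346746) px
Planar DLT: solve 8×8 A·h = b for H (H[2,2]=1):
  H  [+492.02526 +167.01889 +298.75038]
  H  [-154.14950 +750.56021 +142.92673]
  H  [-0.18585 +0.19481 +1.00000]
B = K⁻¹H; ‖b₁‖=0.981459, ‖b₂‖=0.981459; λ = 2/(‖b₁‖+‖b₂‖) = 1.018892, sign → tz>0 ⇒ λ=+1.018892
r₁ = λ·B[:,0] = (+0.97095,-0.14625,-0.18936); r₂ = λ·B[:,1] = (+0.18373,+0.96273,+0.19849)
r₃ = r₁×r₂ = (+0.15328,-0.22752,+0.96163); SVD([r₁ r₂ r₃]) → R = UVᵀ:
  R  [+0.97095 +0.18373 +0.15328]
  R  [-0.14625 +0.96273 -0.22752]
  R  [-0.18936 +0.19849 +0.96163]
t = (-0.03986, -0.15649, +1.01889) m
tr R = 2.895316; θ = arccos((tr R − 1)/2) = 0.324978 rad = 18.620°
axis k = ((R−Rᵀ)₃₂, (R−Rᵀ)₁₃, (R−Rᵀ)₂₁) / (2 sinθ) = (+0.667133, +0.536570, -0.516747)
rvec = θ·k = (+0.216803, +0.174373, -0.167931)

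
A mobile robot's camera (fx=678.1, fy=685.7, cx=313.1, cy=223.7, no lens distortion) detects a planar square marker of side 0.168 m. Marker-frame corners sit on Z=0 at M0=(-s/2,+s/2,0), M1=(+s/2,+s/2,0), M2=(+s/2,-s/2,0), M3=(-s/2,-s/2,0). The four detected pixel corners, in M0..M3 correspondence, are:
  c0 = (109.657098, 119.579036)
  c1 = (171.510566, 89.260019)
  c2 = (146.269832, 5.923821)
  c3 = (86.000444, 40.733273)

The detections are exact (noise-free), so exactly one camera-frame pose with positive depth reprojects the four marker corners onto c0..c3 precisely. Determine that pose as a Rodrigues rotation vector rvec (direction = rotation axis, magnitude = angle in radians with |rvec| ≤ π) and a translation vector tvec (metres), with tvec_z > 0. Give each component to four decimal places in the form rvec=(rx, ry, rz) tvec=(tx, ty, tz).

rvec=(0.0457, 0.4729, -0.3014) tvec=(-0.3692, -0.3136, 1.3487)

Intrinsics K: fx=678.1, fy=685.7, cx=313.1, cy=223.7
Marker side s = 0.168 m; corners in marker frame (Z=0):
  M0 = (-0.0840, +0.0840, 0)
  M1 = (+0.0840, +0.0840, 0)
  M2 = (+0.0840, -0.0840, 0)
  M3 = (-0.0840, -0.0840, 0)
Detected image corners:
  c0 = (109.657098, 119.579036) px
  c1 = (171.510566, 89.260019) px
  c2 = (146.269832, 5.923821) px
  c3 = (86.000444, 40.733273) px
Planar DLT: solve 8×8 A·h = b for H (H[2,2]=1):
  H  [+320.14745 +142.91260 +127.47440]
  H  [-215.40618 +481.07071 +64.26962]
  H  [-0.33738 -0.01933 +1.00000]
B = K⁻¹H; ‖b₁‖=0.741440, ‖b₂‖=0.741440; λ = 2/(‖b₁‖+‖b₂‖) = 1.348727, sign → tz>0 ⇒ λ=+1.348727
r₁ = λ·B[:,0] = (+0.84687,-0.27524,-0.45503); r₂ = λ·B[:,1] = (+0.29629,+0.95474,-0.02608)
r₃ = r₁×r₂ = (+0.44162,-0.11274,+0.89009); SVD([r₁ r₂ r₃]) → R = UVᵀ:
  R  [+0.84687 +0.29629 +0.44162]
  R  [-0.27524 +0.95474 -0.11274]
  R  [-0.45503 -0.02608 +0.89009]
t = (-0.36921, -0.31359, +1.34873) m
tr R = 2.691704; θ = arccos((tr R − 1)/2) = 0.562636 rad = 32.237°
axis k = ((R−Rᵀ)₃₂, (R−Rᵀ)₁₃, (R−Rᵀ)₂₁) / (2 sinθ) = (+0.081233, +0.840475, -0.535727)
rvec = θ·k = (+0.045704, +0.472881, -0.301419)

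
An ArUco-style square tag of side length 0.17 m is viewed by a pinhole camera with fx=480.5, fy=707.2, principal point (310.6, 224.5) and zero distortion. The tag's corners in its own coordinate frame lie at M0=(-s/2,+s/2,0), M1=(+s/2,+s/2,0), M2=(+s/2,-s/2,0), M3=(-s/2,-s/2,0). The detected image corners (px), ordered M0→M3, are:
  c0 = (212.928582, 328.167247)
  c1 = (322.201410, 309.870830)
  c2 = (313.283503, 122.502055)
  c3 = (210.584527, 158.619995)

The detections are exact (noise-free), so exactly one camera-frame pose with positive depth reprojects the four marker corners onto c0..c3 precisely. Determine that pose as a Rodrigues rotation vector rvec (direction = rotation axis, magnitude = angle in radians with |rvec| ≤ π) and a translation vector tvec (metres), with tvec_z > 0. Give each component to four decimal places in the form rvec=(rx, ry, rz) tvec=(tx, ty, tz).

Intrinsics K: fx=480.5, fy=707.2, cx=310.6, cy=224.5
Marker side s = 0.17 m; corners in marker frame (Z=0):
  M0 = (-0.0850, +0.0850, 0)
  M1 = (+0.0850, +0.0850, 0)
  M2 = (+0.0850, -0.0850, 0)
  M3 = (-0.0850, -0.0850, 0)
Detected image corners:
  c0 = (212.928582, 328.167247) px
  c1 = (322.201410, 309.870830) px
  c2 = (313.283503, 122.502055) px
  c3 = (210.584527, 158.619995) px
Planar DLT: solve 8×8 A·h = b for H (H[2,2]=1):
  H  [+454.02065 -55.54808 +261.79697]
  H  [-308.09830 +970.85823 +228.01743]
  H  [-0.63789 -0.33097 +1.00000]
B = K⁻¹H; ‖b₁‖=1.517680, ‖b₂‖=1.517680; λ = 2/(‖b₁‖+‖b₂‖) = 0.658901, sign → tz>0 ⇒ λ=+0.658901
r₁ = λ·B[:,0] = (+0.89428,-0.15363,-0.42031); r₂ = λ·B[:,1] = (+0.06479,+0.97378,-0.21807)
r₃ = r₁×r₂ = (+0.44279,+0.16779,+0.88079); SVD([r₁ r₂ r₃]) → R = UVᵀ:
  R  [+0.89428 +0.06479 +0.44279]
  R  [-0.15363 +0.97378 +0.16779]
  R  [-0.42031 -0.21807 +0.88079]
t = (-0.06692, +0.00328, +0.65890) m
tr R = 2.748847; θ = arccos((tr R − 1)/2) = 0.506550 rad = 29.023°
axis k = ((R−Rᵀ)₃₂, (R−Rᵀ)₁₃, (R−Rᵀ)₂₁) / (2 sinθ) = (-0.397660, +0.889492, -0.225102)
rvec = θ·k = (-0.201435, +0.450572, -0.114026)

rvec=(-0.2014, 0.4506, -0.1140) tvec=(-0.0669, 0.0033, 0.6589)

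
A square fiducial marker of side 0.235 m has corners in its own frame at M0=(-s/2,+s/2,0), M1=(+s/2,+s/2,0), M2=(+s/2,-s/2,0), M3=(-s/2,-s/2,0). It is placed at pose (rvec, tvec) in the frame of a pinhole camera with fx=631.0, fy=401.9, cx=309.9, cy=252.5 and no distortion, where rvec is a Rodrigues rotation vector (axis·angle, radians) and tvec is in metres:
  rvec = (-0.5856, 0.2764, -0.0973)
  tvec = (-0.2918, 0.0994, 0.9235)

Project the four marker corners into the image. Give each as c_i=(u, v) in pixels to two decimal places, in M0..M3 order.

c0=(22.57, 350.93) c1=(174.96, 338.16) c2=(191.43, 245.01) c3=(57.81, 261.08)

Intrinsics K: fx=631.0, fy=401.9, cx=309.9, cy=252.5
Marker side s = 0.235 m; corners in marker frame (Z=0):
  M0 = (-0.1175, +0.1175, 0)
  M1 = (+0.1175, +0.1175, 0)
  M2 = (+0.1175, -0.1175, 0)
  M3 = (-0.1175, -0.1175, 0)
rvec = (-0.5856, 0.2764, -0.0973), |rvec| = θ = 0.65482 rad = 37.519°
Rodrigues: sinθ=0.60902, 1−cosθ=0.20684; R = I + sinθ·[k]× + (1−cosθ)·[k]×²:
    [+0.95858 +0.01241 +0.28455]
    [-0.16857 +0.83001 +0.53166]
    [-0.22958 -0.55761 +0.79772]
t = (-0.2918, 0.0994, 0.9235) m
M0: Pc = R·M0+t = (-0.40297, +0.21673, +0.88496); u = 631.0·(-0.40297)/0.88496 + 309.9 = 22.5673, v = 401.9·(+0.21673)/0.88496 + 252.5 = 350.9288
M1: Pc = R·M1+t = (-0.17771, +0.17712, +0.83100); u = 631.0·(-0.17771)/0.83100 + 309.9 = 174.9624, v = 401.9·(+0.17712)/0.83100 + 252.5 = 338.1602
M2: Pc = R·M2+t = (-0.18063, -0.01793, +0.96204); u = 631.0·(-0.18063)/0.96204 + 309.9 = 191.4285, v = 401.9·(-0.01793)/0.96204 + 252.5 = 245.0082
M3: Pc = R·M3+t = (-0.40589, +0.02168, +1.01600); u = 631.0·(-0.40589)/1.01600 + 309.9 = 57.8143, v = 401.9·(+0.02168)/1.01600 + 252.5 = 261.0765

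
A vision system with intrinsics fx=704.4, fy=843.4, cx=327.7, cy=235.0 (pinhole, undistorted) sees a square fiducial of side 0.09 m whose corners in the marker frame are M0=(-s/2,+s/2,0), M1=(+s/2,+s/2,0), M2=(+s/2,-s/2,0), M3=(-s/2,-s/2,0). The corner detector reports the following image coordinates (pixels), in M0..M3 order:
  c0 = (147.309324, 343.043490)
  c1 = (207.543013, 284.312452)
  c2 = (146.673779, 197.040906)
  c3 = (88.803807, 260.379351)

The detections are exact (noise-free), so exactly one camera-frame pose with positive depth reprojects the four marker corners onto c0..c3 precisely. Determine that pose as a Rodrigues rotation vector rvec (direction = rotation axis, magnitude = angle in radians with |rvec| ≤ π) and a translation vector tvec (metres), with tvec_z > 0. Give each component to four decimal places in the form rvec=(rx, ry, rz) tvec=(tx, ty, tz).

Intrinsics K: fx=704.4, fy=843.4, cx=327.7, cy=235.0
Marker side s = 0.09 m; corners in marker frame (Z=0):
  M0 = (-0.0450, +0.0450, 0)
  M1 = (+0.0450, +0.0450, 0)
  M2 = (+0.0450, -0.0450, 0)
  M3 = (-0.0450, -0.0450, 0)
Detected image corners:
  c0 = (147.309324, 343.043490) px
  c1 = (207.543013, 284.312452) px
  c2 = (146.673779, 197.040906) px
  c3 = (88.803807, 260.379351) px
Planar DLT: solve 8×8 A·h = b for H (H[2,2]=1):
  H  [+577.35581 +676.91985 +147.00055]
  H  [-822.91376 +969.27592 +272.10950]
  H  [-0.53415 +0.09515 +1.00000]
B = K⁻¹H; ‖b₁‖=1.452574, ‖b₂‖=1.452574; λ = 2/(‖b₁‖+‖b₂‖) = 0.688433, sign → tz>0 ⇒ λ=+0.688433
r₁ = λ·B[:,0] = (+0.73534,-0.56925,-0.36773); r₂ = λ·B[:,1] = (+0.63110,+0.77293,+0.06550)
r₃ = r₁×r₂ = (+0.24694,-0.28024,+0.92762); SVD([r₁ r₂ r₃]) → R = UVᵀ:
  R  [+0.73534 +0.63110 +0.24694]
  R  [-0.56925 +0.77293 -0.28024]
  R  [-0.36773 +0.06550 +0.92762]
t = (-0.17660, +0.03029, +0.68843) m
tr R = 2.435895; θ = arccos((tr R − 1)/2) = 0.769947 rad = 44.115°
axis k = ((R−Rᵀ)₃₂, (R−Rᵀ)₁₃, (R−Rᵀ)₂₁) / (2 sinθ) = (+0.248347, +0.441512, -0.862201)
rvec = θ·k = (+0.191214, +0.339941, -0.663849)

rvec=(0.1912, 0.3399, -0.6638) tvec=(-0.1766, 0.0303, 0.6884)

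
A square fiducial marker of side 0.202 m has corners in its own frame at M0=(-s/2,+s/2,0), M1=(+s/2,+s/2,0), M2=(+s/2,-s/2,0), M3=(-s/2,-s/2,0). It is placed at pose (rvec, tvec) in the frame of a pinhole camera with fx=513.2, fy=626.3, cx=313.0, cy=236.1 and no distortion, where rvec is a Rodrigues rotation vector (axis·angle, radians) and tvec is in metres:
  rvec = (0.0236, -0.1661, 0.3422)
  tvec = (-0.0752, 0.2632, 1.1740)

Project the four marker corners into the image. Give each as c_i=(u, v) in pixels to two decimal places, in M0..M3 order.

Intrinsics K: fx=513.2, fy=626.3, cx=313.0, cy=236.1
Marker side s = 0.202 m; corners in marker frame (Z=0):
  M0 = (-0.1010, +0.1010, 0)
  M1 = (+0.1010, +0.1010, 0)
  M2 = (+0.1010, -0.1010, 0)
  M3 = (-0.1010, -0.1010, 0)
rvec = (0.0236, -0.1661, 0.3422), |rvec| = θ = 0.38111 rad = 21.836°
Rodrigues: sinθ=0.37195, 1−cosθ=0.07175; R = I + sinθ·[k]× + (1−cosθ)·[k]×²:
    [+0.92853 -0.33591 -0.15812]
    [+0.33204 +0.94188 -0.05111]
    [+0.16610 -0.00504 +0.98610]
t = (-0.0752, 0.2632, 1.1740) m
M0: Pc = R·M0+t = (-0.20291, +0.32479, +1.15671); u = 513.2·(-0.20291)/1.15671 + 313.0 = 222.9756, v = 626.3·(+0.32479)/1.15671 + 236.1 = 411.9587
M1: Pc = R·M1+t = (-0.01535, +0.39187, +1.19027); u = 513.2·(-0.01535)/1.19027 + 313.0 = 306.3834, v = 626.3·(+0.39187)/1.19027 + 236.1 = 442.2938
M2: Pc = R·M2+t = (+0.05251, +0.20161, +1.19129); u = 513.2·(+0.05251)/1.19129 + 313.0 = 335.6203, v = 626.3·(+0.20161)/1.19129 + 236.1 = 342.0913
M3: Pc = R·M3+t = (-0.13505, +0.13453, +1.15773); u = 513.2·(-0.13505)/1.15773 + 313.0 = 253.1333, v = 626.3·(+0.13453)/1.15773 + 236.1 = 308.8790

c0=(222.98, 411.96) c1=(306.38, 442.29) c2=(335.62, 342.09) c3=(253.13, 308.88)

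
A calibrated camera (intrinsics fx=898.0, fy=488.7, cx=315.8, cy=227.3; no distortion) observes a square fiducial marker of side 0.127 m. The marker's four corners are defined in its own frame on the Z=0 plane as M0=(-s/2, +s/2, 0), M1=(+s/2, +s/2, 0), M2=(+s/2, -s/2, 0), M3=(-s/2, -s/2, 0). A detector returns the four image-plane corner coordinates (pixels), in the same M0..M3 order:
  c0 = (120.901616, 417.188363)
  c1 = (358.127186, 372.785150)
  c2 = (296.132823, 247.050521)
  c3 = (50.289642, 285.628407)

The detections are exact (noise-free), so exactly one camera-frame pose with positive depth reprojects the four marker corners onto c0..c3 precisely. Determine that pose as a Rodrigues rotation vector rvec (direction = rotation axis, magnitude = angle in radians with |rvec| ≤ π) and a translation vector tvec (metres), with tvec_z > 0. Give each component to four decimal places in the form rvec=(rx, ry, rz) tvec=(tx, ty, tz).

Intrinsics K: fx=898.0, fy=488.7, cx=315.8, cy=227.3
Marker side s = 0.127 m; corners in marker frame (Z=0):
  M0 = (-0.0635, +0.0635, 0)
  M1 = (+0.0635, +0.0635, 0)
  M2 = (+0.0635, -0.0635, 0)
  M3 = (-0.0635, -0.0635, 0)
Detected image corners:
  c0 = (120.901616, 417.188363) px
  c1 = (358.127186, 372.785150) px
  c2 = (296.132823, 247.050521) px
  c3 = (50.289642, 285.628407) px
Planar DLT: solve 8×8 A·h = b for H (H[2,2]=1):
  H  [+1986.25364 +555.89133 +209.86702]
  H  [-191.11116 +1067.98034 +330.80888]
  H  [+0.41078 +0.16817 +1.00000]
B = K⁻¹H; ‖b₁‖=2.186724, ‖b₂‖=2.186724; λ = 2/(‖b₁‖+‖b₂‖) = 0.457305, sign → tz>0 ⇒ λ=+0.457305
r₁ = λ·B[:,0] = (+0.94543,-0.26621,+0.18785); r₂ = λ·B[:,1] = (+0.25604,+0.96360,+0.07691)
r₃ = r₁×r₂ = (-0.20149,-0.02461,+0.97918); SVD([r₁ r₂ r₃]) → R = UVᵀ:
  R  [+0.94543 +0.25604 -0.20149]
  R  [-0.26621 +0.96360 -0.02461]
  R  [+0.18785 +0.07691 +0.97918]
t = (-0.05395, +0.09686, +0.45730) m
tr R = 2.888217; θ = arccos((tr R − 1)/2) = 0.335916 rad = 19.247°
axis k = ((R−Rᵀ)₃₂, (R−Rᵀ)₁₃, (R−Rᵀ)₂₁) / (2 sinθ) = (+0.153982, -0.590566, -0.792162)
rvec = θ·k = (+0.051725, -0.198381, -0.266100)

rvec=(0.0517, -0.1984, -0.2661) tvec=(-0.0539, 0.0969, 0.4573)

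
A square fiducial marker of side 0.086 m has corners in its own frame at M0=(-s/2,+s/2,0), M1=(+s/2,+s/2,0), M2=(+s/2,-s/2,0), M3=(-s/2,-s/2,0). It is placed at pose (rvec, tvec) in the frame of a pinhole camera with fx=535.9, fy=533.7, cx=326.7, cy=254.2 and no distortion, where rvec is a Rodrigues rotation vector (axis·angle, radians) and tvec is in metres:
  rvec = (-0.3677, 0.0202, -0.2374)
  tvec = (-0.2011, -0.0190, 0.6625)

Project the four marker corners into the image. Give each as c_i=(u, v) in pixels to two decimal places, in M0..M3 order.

Intrinsics K: fx=535.9, fy=533.7, cx=326.7, cy=254.2
Marker side s = 0.086 m; corners in marker frame (Z=0):
  M0 = (-0.0430, +0.0430, 0)
  M1 = (+0.0430, +0.0430, 0)
  M2 = (+0.0430, -0.0430, 0)
  M3 = (-0.0430, -0.0430, 0)
rvec = (-0.3677, 0.0202, -0.2374), |rvec| = θ = 0.43814 rad = 25.104°
Rodrigues: sinθ=0.42426, 1−cosθ=0.09446; R = I + sinθ·[k]× + (1−cosθ)·[k]×²:
    [+0.97207 +0.22622 +0.06251]
    [-0.23353 +0.90574 +0.35369]
    [+0.02339 -0.35841 +0.93327]
t = (-0.2011, -0.0190, 0.6625) m
M0: Pc = R·M0+t = (-0.23317, +0.02999, +0.64608); u = 535.9·(-0.23317)/0.64608 + 326.7 = 133.2936, v = 533.7·(+0.02999)/0.64608 + 254.2 = 278.9724
M1: Pc = R·M1+t = (-0.14957, +0.00991, +0.64809); u = 535.9·(-0.14957)/0.64809 + 326.7 = 203.0198, v = 533.7·(+0.00991)/0.64809 + 254.2 = 262.3567
M2: Pc = R·M2+t = (-0.16903, -0.06799, +0.67892); u = 535.9·(-0.16903)/0.67892 + 326.7 = 193.2781, v = 533.7·(-0.06799)/0.67892 + 254.2 = 200.7537
M3: Pc = R·M3+t = (-0.25263, -0.04791, +0.67691); u = 535.9·(-0.25263)/0.67691 + 326.7 = 126.6979, v = 533.7·(-0.04791)/0.67691 + 254.2 = 216.4297

c0=(133.29, 278.97) c1=(203.02, 262.36) c2=(193.28, 200.75) c3=(126.70, 216.43)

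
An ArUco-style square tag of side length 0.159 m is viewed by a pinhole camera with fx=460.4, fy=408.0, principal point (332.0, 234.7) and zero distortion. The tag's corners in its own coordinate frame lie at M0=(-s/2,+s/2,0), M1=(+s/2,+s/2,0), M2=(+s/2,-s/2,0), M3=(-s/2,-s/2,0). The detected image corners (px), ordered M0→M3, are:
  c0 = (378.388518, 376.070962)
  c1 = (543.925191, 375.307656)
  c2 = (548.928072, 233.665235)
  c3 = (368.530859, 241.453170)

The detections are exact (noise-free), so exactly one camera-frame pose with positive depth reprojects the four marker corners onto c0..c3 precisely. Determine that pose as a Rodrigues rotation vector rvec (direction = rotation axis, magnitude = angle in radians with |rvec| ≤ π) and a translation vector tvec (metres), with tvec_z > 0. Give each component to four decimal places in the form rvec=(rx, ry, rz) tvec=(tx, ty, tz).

Intrinsics K: fx=460.4, fy=408.0, cx=332.0, cy=234.7
Marker side s = 0.159 m; corners in marker frame (Z=0):
  M0 = (-0.0795, +0.0795, 0)
  M1 = (+0.0795, +0.0795, 0)
  M2 = (+0.0795, -0.0795, 0)
  M3 = (-0.0795, -0.0795, 0)
Detected image corners:
  c0 = (378.388518, 376.070962) px
  c1 = (543.925191, 375.307656) px
  c2 = (548.928072, 233.665235) px
  c3 = (368.530859, 241.453170) px
Planar DLT: solve 8×8 A·h = b for H (H[2,2]=1):
  H  [+946.46260 +266.87777 +457.91254]
  H  [-118.83728 +1035.19861 +309.66598]
  H  [-0.30299 +0.54460 +1.00000]
B = K⁻¹H; ‖b₁‖=2.297301, ‖b₂‖=2.297301; λ = 2/(‖b₁‖+‖b₂‖) = 0.435293, sign → tz>0 ⇒ λ=+0.435293
r₁ = λ·B[:,0] = (+0.98996,-0.05092,-0.13189); r₂ = λ·B[:,1] = (+0.08138,+0.96808,+0.23706)
r₃ = r₁×r₂ = (+0.11561,-0.24541,+0.96250); SVD([r₁ r₂ r₃]) → R = UVᵀ:
  R  [+0.98996 +0.08138 +0.11561]
  R  [-0.05092 +0.96808 -0.24541]
  R  [-0.13189 +0.23706 +0.96250]
t = (+0.11905, +0.07998, +0.43529) m
tr R = 2.920537; θ = arccos((tr R − 1)/2) = 0.282833 rad = 16.205°
axis k = ((R−Rᵀ)₃₂, (R−Rᵀ)₁₃, (R−Rᵀ)₂₁) / (2 sinθ) = (+0.864408, +0.443417, -0.237023)
rvec = θ·k = (+0.244484, +0.125413, -0.067038)

rvec=(0.2445, 0.1254, -0.0670) tvec=(0.1190, 0.0800, 0.4353)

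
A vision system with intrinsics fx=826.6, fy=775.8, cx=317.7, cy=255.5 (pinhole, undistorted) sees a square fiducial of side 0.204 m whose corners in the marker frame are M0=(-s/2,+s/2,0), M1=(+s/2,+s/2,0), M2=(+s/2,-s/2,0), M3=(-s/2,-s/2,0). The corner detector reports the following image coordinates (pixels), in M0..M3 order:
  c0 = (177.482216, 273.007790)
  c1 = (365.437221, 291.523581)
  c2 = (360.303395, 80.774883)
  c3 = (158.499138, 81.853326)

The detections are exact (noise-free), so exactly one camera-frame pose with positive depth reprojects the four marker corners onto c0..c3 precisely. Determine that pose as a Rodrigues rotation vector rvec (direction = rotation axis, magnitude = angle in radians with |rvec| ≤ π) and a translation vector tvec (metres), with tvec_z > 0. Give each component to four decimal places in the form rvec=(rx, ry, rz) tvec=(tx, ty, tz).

Intrinsics K: fx=826.6, fy=775.8, cx=317.7, cy=255.5
Marker side s = 0.204 m; corners in marker frame (Z=0):
  M0 = (-0.1020, +0.1020, 0)
  M1 = (+0.1020, +0.1020, 0)
  M2 = (+0.1020, -0.1020, 0)
  M3 = (-0.1020, -0.1020, 0)
Detected image corners:
  c0 = (177.482216, 273.007790) px
  c1 = (365.437221, 291.523581) px
  c2 = (360.303395, 80.774883) px
  c3 = (158.499138, 81.853326) px
Planar DLT: solve 8×8 A·h = b for H (H[2,2]=1):
  H  [+822.74655 +161.40783 +260.74959]
  H  [-45.28533 +1051.52483 +185.45377]
  H  [-0.49442 +0.37895 +1.00000]
B = K⁻¹H; ‖b₁‖=1.288586, ‖b₂‖=1.288586; λ = 2/(‖b₁‖+‖b₂‖) = 0.776045, sign → tz>0 ⇒ λ=+0.776045
r₁ = λ·B[:,0] = (+0.91990,+0.08106,-0.38369); r₂ = λ·B[:,1] = (+0.03851,+0.95500,+0.29409)
r₃ = r₁×r₂ = (+0.39027,-0.28530,+0.87538); SVD([r₁ r₂ r₃]) → R = UVᵀ:
  R  [+0.91990 +0.03851 +0.39027]
  R  [+0.08106 +0.95500 -0.28530]
  R  [-0.38369 +0.29409 +0.87538]
t = (-0.05347, -0.07007, +0.77604) m
tr R = 2.750283; θ = arccos((tr R − 1)/2) = 0.505068 rad = 28.938°
axis k = ((R−Rᵀ)₃₂, (R−Rᵀ)₁₃, (R−Rᵀ)₂₁) / (2 sinθ) = (+0.598705, +0.799761, +0.043977)
rvec = θ·k = (+0.302387, +0.403934, +0.022212)

rvec=(0.3024, 0.4039, 0.0222) tvec=(-0.0535, -0.0701, 0.7760)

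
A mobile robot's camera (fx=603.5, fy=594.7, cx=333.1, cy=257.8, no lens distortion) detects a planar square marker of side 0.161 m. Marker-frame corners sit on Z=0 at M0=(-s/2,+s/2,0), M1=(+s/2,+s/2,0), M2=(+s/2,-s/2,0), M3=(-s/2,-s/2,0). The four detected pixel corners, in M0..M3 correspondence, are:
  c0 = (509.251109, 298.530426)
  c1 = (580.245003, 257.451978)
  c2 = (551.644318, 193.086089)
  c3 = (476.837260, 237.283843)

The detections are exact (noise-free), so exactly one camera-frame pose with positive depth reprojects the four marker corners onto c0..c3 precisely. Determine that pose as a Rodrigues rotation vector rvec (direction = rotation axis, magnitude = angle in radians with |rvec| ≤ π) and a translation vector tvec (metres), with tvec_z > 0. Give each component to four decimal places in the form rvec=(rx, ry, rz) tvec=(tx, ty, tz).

Intrinsics K: fx=603.5, fy=594.7, cx=333.1, cy=257.8
Marker side s = 0.161 m; corners in marker frame (Z=0):
  M0 = (-0.0805, +0.0805, 0)
  M1 = (+0.0805, +0.0805, 0)
  M2 = (+0.0805, -0.0805, 0)
  M3 = (-0.0805, -0.0805, 0)
Detected image corners:
  c0 = (509.251109, 298.530426) px
  c1 = (580.245003, 257.451978) px
  c2 = (551.644318, 193.086089) px
  c3 = (476.837260, 237.283843) px
Planar DLT: solve 8×8 A·h = b for H (H[2,2]=1):
  H  [+416.20619 +376.74787 +529.72763]
  H  [-281.44125 +477.22574 +247.59932]
  H  [-0.06847 +0.35354 +1.00000]
B = K⁻¹H; ‖b₁‖=0.854762, ‖b₂‖=0.854762; λ = 2/(‖b₁‖+‖b₂‖) = 1.169916, sign → tz>0 ⇒ λ=+1.169916
r₁ = λ·B[:,0] = (+0.85105,-0.51894,-0.08010); r₂ = λ·B[:,1] = (+0.50205,+0.75952,+0.41361)
r₃ = r₁×r₂ = (-0.15380,-0.39222,+0.90692); SVD([r₁ r₂ r₃]) → R = UVᵀ:
  R  [+0.85105 +0.50205 -0.15380]
  R  [-0.51894 +0.75952 -0.39222]
  R  [-0.08010 +0.41361 +0.90692]
t = (+0.38117, -0.02007, +1.16992) m
tr R = 2.517493; θ = arccos((tr R − 1)/2) = 0.709410 rad = 40.646°
axis k = ((R−Rᵀ)₃₂, (R−Rᵀ)₁₃, (R−Rᵀ)₂₁) / (2 sinθ) = (+0.618550, -0.056565, -0.783707)
rvec = θ·k = (+0.438806, -0.040128, -0.555969)

rvec=(0.4388, -0.0401, -0.5560) tvec=(0.3812, -0.0201, 1.1699)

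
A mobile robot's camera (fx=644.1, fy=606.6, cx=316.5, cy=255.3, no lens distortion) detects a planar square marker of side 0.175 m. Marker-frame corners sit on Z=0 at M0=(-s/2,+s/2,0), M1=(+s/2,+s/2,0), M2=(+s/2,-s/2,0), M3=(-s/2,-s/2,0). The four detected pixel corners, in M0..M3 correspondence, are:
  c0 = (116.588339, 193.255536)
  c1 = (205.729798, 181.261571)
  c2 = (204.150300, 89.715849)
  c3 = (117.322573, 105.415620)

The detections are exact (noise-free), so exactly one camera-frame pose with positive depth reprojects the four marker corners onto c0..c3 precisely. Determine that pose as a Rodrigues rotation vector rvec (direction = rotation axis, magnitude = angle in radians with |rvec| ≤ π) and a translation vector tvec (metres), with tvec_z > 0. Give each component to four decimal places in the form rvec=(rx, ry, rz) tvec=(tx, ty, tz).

rvec=(-0.1609, 0.3043, -0.0703) tvec=(-0.2744, -0.2109, 1.1289)

Intrinsics K: fx=644.1, fy=606.6, cx=316.5, cy=255.3
Marker side s = 0.175 m; corners in marker frame (Z=0):
  M0 = (-0.0875, +0.0875, 0)
  M1 = (+0.0875, +0.0875, 0)
  M2 = (+0.0875, -0.0875, 0)
  M3 = (-0.0875, -0.0875, 0)
Detected image corners:
  c0 = (116.588339, 193.255536) px
  c1 = (205.729798, 181.261571) px
  c2 = (204.150300, 89.715849) px
  c3 = (117.322573, 105.415620) px
Planar DLT: solve 8×8 A·h = b for H (H[2,2]=1):
  H  [+460.98109 -21.71992 +159.94763]
  H  [-116.16223 +491.06751 +141.98433]
  H  [-0.25910 -0.14902 +1.00000]
B = K⁻¹H; ‖b₁‖=0.885781, ‖b₂‖=0.885781; λ = 2/(‖b₁‖+‖b₂‖) = 1.128947, sign → tz>0 ⇒ λ=+1.128947
r₁ = λ·B[:,0] = (+0.95172,-0.09308,-0.29251); r₂ = λ·B[:,1] = (+0.04460,+0.98474,-0.16824)
r₃ = r₁×r₂ = (+0.30371,+0.14707,+0.94135); SVD([r₁ r₂ r₃]) → R = UVᵀ:
  R  [+0.95172 +0.04460 +0.30371]
  R  [-0.09308 +0.98474 +0.14707]
  R  [-0.29251 -0.16824 +0.94135]
t = (-0.27440, -0.21089, +1.12895) m
tr R = 2.877803; θ = arccos((tr R − 1)/2) = 0.351371 rad = 20.132°
axis k = ((R−Rᵀ)₃₂, (R−Rᵀ)₁₃, (R−Rᵀ)₂₁) / (2 sinθ) = (-0.458055, +0.866130, -0.200011)
rvec = θ·k = (-0.160947, +0.304333, -0.070278)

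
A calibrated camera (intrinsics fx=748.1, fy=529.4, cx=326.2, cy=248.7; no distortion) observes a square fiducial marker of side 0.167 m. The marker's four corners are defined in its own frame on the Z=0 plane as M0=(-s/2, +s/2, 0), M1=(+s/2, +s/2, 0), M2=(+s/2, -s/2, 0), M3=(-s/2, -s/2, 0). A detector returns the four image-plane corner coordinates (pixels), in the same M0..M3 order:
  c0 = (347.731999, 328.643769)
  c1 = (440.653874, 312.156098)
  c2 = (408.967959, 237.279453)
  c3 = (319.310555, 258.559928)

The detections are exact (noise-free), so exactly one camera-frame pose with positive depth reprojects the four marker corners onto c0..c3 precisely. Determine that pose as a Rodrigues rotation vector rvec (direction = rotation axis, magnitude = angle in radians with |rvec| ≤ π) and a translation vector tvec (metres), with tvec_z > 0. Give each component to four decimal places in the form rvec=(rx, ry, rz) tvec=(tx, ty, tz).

Intrinsics K: fx=748.1, fy=529.4, cx=326.2, cy=248.7
Marker side s = 0.167 m; corners in marker frame (Z=0):
  M0 = (-0.0835, +0.0835, 0)
  M1 = (+0.0835, +0.0835, 0)
  M2 = (+0.0835, -0.0835, 0)
  M3 = (-0.0835, -0.0835, 0)
Detected image corners:
  c0 = (347.731999, 328.643769) px
  c1 = (440.653874, 312.156098) px
  c2 = (408.967959, 237.279453) px
  c3 = (319.310555, 258.559928) px
Planar DLT: solve 8×8 A·h = b for H (H[2,2]=1):
  H  [+388.82416 +150.36795 +377.48352]
  H  [-231.39944 +411.59049 +284.25437]
  H  [-0.41606 -0.07716 +1.00000]
B = K⁻¹H; ‖b₁‖=0.850375, ‖b₂‖=0.850374; λ = 2/(‖b₁‖+‖b₂‖) = 1.175952, sign → tz>0 ⇒ λ=+1.175952
r₁ = λ·B[:,0] = (+0.82454,-0.28416,-0.48927); r₂ = λ·B[:,1] = (+0.27593,+0.95689,-0.09073)
r₃ = r₁×r₂ = (+0.49396,-0.06019,+0.86740); SVD([r₁ r₂ r₃]) → R = UVᵀ:
  R  [+0.82454 +0.27593 +0.49396]
  R  [-0.28416 +0.95689 -0.06019]
  R  [-0.48927 -0.09073 +0.86740]
t = (+0.08061, +0.07898, +1.17595) m
tr R = 2.648826; θ = arccos((tr R − 1)/2) = 0.601632 rad = 34.471°
axis k = ((R−Rᵀ)₃₂, (R−Rᵀ)₁₃, (R−Rᵀ)₂₁) / (2 sinθ) = (-0.026978, +0.868596, -0.494785)
rvec = θ·k = (-0.016231, +0.522575, -0.297679)

rvec=(-0.0162, 0.5226, -0.2977) tvec=(0.0806, 0.0790, 1.1760)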